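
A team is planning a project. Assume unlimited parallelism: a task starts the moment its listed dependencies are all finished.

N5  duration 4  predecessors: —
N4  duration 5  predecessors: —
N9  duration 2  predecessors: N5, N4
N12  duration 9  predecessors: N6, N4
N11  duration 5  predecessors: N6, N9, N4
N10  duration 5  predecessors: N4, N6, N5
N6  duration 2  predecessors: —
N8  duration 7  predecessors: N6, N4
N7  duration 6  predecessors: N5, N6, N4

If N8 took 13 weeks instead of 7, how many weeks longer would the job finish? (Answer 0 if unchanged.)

Critical path before the change: N4→N12 = 5+9 = 14 giving 14 weeks.
N8 is off the critical path — its longest chain is 12 weeks, giving 2 of slack.
The binding chain switches to N4→N8 = 5+13 = 18; finish 18 weeks.
Change in finish: 18 − 14 = +4 weeks.

4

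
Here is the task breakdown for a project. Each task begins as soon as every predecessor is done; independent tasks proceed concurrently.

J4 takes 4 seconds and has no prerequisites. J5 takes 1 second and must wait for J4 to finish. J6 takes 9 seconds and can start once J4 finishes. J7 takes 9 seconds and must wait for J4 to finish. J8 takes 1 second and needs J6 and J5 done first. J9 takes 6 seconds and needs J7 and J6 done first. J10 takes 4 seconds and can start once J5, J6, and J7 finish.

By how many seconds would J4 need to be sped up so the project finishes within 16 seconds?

3

Current finish: 19 seconds; target: 16.
J4 is on every critical path, so each second cut from J4 cuts the finish by one (this holds down to a finish of 16).
Need 19 − 16 = 3 seconds off J4 → J4 becomes 1 second, finish becomes 16.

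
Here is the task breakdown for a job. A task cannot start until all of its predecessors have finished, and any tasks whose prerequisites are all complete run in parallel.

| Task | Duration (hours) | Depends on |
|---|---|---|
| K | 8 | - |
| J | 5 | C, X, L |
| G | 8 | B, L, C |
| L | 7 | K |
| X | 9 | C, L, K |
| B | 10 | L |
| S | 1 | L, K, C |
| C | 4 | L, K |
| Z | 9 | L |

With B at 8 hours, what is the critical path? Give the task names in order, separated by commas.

Baseline: K→L→B→G = 8+7+10+8 = 33 → 33 hours.
B lies on that path, so at 8 hours the path becomes 31 hours.
Now K→L→C→X→J = 8+7+4+9+5 = 33 is longest, so the finish becomes 33 hours.

K, L, C, X, J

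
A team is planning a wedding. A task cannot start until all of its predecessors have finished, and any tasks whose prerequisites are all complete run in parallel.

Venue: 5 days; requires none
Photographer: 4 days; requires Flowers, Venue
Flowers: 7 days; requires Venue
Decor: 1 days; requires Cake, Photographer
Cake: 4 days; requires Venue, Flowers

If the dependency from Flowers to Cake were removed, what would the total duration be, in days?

17

Before: longest chain Venue→Flowers→Cake→Decor = 5+7+4+1 = 17, finish 17.
Without Flowers→Cake, Cake's earliest start moves from 12 to 5.
New critical path: Venue→Flowers→Photographer→Decor = 5+7+4+1 = 17 ⇒ 17 days.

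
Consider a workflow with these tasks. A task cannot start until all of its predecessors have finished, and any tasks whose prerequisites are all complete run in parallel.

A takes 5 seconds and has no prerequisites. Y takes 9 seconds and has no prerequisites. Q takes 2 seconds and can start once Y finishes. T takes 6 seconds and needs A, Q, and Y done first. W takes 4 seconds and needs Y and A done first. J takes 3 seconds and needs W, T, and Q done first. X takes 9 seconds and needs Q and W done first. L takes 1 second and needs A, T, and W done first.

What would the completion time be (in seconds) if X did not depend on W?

20

Before: longest chain Y→W→X = 9+4+9 = 22, finish 22.
Without W→X, X's earliest start moves from 13 to 11.
New critical path: Y→Q→T→J = 9+2+6+3 = 20 ⇒ 20 seconds.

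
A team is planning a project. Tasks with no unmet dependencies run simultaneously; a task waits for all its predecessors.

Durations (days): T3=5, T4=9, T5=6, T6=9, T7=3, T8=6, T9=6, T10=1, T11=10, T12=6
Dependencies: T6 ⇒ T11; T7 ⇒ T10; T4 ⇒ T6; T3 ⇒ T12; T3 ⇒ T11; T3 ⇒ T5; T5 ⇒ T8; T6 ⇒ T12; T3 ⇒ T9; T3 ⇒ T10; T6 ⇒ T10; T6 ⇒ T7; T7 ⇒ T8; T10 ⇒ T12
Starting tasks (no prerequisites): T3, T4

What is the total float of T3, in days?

11

The longest chain is T4→T6→T7→T10→T12 = 9+9+3+1+6 = 28; overall finish 28 days.
Longest path through T3: 17 days (earliest finish 5, latest finish 16).
Slack of T3 = 11 − 0 = 11 days.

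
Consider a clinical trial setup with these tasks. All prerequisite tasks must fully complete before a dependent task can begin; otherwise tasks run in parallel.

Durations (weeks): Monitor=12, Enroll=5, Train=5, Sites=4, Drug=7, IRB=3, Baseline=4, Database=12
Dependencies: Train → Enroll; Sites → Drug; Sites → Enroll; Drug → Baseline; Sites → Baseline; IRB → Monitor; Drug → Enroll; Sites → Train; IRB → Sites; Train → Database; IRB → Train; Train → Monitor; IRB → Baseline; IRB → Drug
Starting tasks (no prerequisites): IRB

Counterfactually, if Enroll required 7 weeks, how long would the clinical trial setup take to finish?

24

Critical path before the change: IRB→Sites→Train→Database = 3+4+5+12 = 24 giving 24 weeks.
Enroll has 5 weeks of float (longest path through it is 19).
The critical path is still IRB→Sites→Train→Database; finish is now 24 weeks.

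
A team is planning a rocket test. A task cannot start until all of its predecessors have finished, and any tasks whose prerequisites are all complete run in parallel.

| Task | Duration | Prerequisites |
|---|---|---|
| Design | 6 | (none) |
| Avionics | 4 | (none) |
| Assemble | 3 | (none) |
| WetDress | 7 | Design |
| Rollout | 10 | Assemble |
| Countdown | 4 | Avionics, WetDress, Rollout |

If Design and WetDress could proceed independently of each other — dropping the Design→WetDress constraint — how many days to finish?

17

Original critical path: Design→WetDress→Countdown = 6+7+4 = 17 ⇒ 17 days.
Without Design→WetDress, WetDress's earliest start moves from 6 to 0.
After: Assemble→Rollout→Countdown = 3+10+4 = 17 → 17 days.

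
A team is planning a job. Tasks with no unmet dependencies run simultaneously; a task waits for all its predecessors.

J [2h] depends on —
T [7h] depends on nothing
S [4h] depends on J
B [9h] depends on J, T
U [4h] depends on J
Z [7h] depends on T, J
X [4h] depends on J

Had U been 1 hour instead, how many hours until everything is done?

Actual critical path: T→B = 7+9 = 16 ⇒ 16 hours.
The longest path through U is only 6 hours, so U has float 10.
That remains the longest chain; total 16 hours.

16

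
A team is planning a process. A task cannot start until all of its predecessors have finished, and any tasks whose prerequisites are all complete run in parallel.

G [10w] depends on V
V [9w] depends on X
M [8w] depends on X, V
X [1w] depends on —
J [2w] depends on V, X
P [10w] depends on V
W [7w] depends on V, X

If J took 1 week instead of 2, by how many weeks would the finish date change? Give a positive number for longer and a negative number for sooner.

0

The binding path is X→V→G = 1+9+10 = 20; finish at 20 weeks.
J is off the critical path — its longest chain is 12 weeks, giving 8 of slack.
No other chain overtakes it, so the finish is 20 weeks.
Change in finish: 20 − 20 = +0 weeks.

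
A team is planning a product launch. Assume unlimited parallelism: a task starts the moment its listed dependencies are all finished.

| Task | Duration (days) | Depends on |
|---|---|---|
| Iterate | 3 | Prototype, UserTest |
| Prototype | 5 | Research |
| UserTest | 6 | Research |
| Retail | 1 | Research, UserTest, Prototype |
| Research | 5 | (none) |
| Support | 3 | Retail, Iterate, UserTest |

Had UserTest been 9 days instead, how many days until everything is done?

20

Actual critical path: Research→UserTest→Iterate→Support = 5+6+3+3 = 17 ⇒ 17 days.
UserTest is on the critical path; changing it to 9 makes that path 20 days.
No other chain overtakes it, so the finish is 20 days.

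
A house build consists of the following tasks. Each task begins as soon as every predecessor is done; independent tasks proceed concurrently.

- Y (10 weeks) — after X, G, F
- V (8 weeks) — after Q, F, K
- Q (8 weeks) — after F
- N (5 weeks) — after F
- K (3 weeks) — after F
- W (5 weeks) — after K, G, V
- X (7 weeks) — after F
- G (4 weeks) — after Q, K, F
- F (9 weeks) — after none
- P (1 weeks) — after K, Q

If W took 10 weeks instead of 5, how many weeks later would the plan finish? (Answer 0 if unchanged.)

Baseline: F→Q→G→Y = 9+8+4+10 = 31 → 31 weeks.
The longest path through W is only 30 weeks, so W has float 1.
New critical path: F→Q→V→W = 9+8+8+10 = 35 ⇒ 35 weeks.
Change in finish: 35 − 31 = +4 weeks.

4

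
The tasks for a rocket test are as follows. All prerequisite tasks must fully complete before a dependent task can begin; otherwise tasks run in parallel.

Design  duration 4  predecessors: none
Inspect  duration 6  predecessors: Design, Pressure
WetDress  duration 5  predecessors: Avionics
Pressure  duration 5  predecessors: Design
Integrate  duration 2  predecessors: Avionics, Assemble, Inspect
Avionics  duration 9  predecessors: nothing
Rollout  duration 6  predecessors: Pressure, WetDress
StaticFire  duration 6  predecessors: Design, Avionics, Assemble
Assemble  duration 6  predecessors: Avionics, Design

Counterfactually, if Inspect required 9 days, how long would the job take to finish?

21

Actual critical path: Avionics→Assemble→StaticFire = 9+6+6 = 21 ⇒ 21 days.
Inspect is off the critical path — its longest chain is 17 days, giving 4 of slack.
The critical path is still Avionics→Assemble→StaticFire; finish is now 21 days.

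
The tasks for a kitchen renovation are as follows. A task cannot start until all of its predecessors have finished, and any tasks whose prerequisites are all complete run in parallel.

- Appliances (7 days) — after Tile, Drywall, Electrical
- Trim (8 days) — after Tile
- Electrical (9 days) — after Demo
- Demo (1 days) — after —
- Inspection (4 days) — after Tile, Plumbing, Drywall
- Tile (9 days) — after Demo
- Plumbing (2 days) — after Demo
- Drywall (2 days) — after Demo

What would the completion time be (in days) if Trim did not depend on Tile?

Before: longest chain Demo→Tile→Trim = 1+9+8 = 18, finish 18.
Without Tile→Trim, Trim's earliest start moves from 10 to 0.
After: Demo→Electrical→Appliances = 1+9+7 = 17 → 17 days.

17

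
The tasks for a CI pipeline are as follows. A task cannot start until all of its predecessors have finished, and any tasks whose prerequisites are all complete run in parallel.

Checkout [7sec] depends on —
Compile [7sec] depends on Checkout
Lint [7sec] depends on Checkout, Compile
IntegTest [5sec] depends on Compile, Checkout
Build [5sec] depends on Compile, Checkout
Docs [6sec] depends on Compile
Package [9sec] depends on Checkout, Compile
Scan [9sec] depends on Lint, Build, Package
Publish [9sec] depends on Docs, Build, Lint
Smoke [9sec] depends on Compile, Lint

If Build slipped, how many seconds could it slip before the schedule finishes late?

Critical path: Checkout→Compile→Package→Scan = 7+7+9+9 = 32, so the finish is 32 seconds.
The longest chain containing Build totals 28 seconds.
Float = 32 − 28 = 4.

4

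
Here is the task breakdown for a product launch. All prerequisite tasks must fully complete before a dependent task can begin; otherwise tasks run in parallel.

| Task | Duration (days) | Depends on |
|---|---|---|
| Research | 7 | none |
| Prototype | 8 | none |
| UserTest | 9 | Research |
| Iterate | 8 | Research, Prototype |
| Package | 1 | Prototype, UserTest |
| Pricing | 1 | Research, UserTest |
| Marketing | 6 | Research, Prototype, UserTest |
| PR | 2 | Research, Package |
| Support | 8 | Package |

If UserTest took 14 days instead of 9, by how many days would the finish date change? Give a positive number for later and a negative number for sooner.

Actual critical path: Research→UserTest→Package→Support = 7+9+1+8 = 25 ⇒ 25 days.
Since UserTest is critical, the +5 change carries straight to that chain (now 30 days).
No other chain overtakes it, so the finish is 30 days.
Change in finish: 30 − 25 = +5 days.

5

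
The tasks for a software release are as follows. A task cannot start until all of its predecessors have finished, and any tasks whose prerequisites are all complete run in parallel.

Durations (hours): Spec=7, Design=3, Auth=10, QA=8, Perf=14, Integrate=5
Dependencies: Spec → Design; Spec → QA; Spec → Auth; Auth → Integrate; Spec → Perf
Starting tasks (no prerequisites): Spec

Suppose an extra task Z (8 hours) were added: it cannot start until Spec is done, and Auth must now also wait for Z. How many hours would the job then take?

Originally the job takes 22 hours.
With Z inserted, Auth now waits for max(Spec, Z).
New critical path: Spec→Z→Auth→Integrate = 7+8+10+5 = 30 ⇒ 30 hours.

30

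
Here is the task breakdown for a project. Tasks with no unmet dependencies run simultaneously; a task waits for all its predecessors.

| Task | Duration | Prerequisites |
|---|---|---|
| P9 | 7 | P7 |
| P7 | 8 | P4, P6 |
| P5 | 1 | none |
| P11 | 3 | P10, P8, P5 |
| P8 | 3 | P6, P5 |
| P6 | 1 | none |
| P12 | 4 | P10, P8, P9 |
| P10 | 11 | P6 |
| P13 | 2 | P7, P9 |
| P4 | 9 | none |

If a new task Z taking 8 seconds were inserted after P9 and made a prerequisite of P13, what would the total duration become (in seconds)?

34

Originally the project takes 28 seconds.
With Z inserted, P13 now waits for max(P7, P9, Z).
New critical path: P4→P7→P9→Z→P13 = 9+8+7+8+2 = 34 ⇒ 34 seconds.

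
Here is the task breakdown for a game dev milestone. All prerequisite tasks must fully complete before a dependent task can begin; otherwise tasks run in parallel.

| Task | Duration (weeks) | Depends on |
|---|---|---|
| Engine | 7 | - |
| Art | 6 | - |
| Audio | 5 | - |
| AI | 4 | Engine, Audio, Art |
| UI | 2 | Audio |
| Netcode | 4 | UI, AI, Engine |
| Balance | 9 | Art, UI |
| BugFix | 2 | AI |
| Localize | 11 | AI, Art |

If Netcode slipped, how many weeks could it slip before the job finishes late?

The longest chain is Engine→AI→Localize = 7+4+11 = 22; overall finish 22 weeks.
Netcode finishes as early as 15 and must finish by 22.
So Netcode can slip 22 − 15 = 7 weeks.

7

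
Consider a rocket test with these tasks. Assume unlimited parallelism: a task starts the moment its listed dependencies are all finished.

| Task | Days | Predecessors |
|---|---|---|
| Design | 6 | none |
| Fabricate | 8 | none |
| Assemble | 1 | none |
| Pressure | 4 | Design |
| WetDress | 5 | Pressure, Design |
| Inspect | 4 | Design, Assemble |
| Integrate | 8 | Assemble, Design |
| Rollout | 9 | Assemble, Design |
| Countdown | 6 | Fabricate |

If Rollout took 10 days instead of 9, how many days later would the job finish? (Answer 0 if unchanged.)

1

As given, the longest chain is Design→Rollout = 6+9 = 15, so the finish is 15 days.
Rollout lies on that path, so at 10 days the path becomes 16 days.
The critical path is still Design→Rollout; finish is now 16 days.
Change in finish: 16 − 15 = +1 days.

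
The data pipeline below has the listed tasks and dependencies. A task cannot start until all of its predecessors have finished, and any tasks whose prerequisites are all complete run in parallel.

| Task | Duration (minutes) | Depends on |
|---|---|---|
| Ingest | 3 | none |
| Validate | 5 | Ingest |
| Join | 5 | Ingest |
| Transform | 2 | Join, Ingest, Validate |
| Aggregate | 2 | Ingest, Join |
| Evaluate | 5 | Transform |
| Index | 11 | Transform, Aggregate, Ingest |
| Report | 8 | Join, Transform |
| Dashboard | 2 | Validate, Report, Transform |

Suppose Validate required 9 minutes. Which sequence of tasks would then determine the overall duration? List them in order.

Critical path before the change: Ingest→Validate→Transform→Index = 3+5+2+11 = 21 giving 21 minutes.
Since Validate is critical, the +4 change carries straight to that chain (now 25 minutes).
The critical path is still Ingest→Validate→Transform→Index; finish is now 25 minutes.

Ingest, Validate, Transform, Index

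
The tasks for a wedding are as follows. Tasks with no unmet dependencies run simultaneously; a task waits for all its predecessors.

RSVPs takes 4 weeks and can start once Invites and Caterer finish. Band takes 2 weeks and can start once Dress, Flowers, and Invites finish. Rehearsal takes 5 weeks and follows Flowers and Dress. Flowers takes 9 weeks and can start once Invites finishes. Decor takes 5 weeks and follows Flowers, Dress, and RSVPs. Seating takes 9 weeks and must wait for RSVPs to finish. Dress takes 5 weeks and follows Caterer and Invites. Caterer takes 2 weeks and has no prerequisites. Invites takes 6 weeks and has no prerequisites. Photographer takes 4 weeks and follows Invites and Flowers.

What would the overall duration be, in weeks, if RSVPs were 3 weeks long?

20

Baseline: Invites→Flowers→Rehearsal = 6+9+5 = 20 → 20 weeks.
RSVPs is off the critical path — its longest chain is 19 weeks, giving 1 of slack.
The critical path is still Invites→Flowers→Rehearsal; finish is now 20 weeks.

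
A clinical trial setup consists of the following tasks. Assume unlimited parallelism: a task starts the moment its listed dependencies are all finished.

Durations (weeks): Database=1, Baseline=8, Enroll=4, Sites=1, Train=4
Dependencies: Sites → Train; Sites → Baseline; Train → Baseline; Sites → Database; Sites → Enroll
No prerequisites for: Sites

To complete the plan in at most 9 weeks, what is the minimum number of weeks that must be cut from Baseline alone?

4

Current finish: 13 weeks; target: 9.
Baseline is on every critical path, so each week cut from Baseline cuts the finish by one (this holds down to a finish of 6).
Need 13 − 9 = 4 weeks off Baseline → Baseline becomes 4 weeks, finish becomes 9.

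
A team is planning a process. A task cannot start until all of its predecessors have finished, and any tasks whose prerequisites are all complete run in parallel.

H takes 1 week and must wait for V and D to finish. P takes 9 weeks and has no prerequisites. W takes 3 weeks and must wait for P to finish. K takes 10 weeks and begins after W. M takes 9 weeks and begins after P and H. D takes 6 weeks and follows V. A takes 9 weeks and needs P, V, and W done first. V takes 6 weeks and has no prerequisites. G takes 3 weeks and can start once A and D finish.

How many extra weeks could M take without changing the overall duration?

2

P→W→A→G = 9+3+9+3 = 24 sets the makespan at 24 weeks.
The longest chain containing M totals 22 weeks.
Float = 24 − 22 = 2.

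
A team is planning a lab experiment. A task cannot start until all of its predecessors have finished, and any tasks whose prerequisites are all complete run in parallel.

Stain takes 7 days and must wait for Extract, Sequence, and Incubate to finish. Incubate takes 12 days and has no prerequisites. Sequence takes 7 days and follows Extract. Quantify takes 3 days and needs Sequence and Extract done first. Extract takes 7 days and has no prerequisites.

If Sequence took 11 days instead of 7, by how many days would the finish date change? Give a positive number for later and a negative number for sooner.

As given, the longest chain is Extract→Sequence→Stain = 7+7+7 = 21, so the finish is 21 days.
Sequence lies on that path, so at 11 days the path becomes 25 days.
That remains the longest chain; total 25 days.
Change in finish: 25 − 21 = +4 days.

4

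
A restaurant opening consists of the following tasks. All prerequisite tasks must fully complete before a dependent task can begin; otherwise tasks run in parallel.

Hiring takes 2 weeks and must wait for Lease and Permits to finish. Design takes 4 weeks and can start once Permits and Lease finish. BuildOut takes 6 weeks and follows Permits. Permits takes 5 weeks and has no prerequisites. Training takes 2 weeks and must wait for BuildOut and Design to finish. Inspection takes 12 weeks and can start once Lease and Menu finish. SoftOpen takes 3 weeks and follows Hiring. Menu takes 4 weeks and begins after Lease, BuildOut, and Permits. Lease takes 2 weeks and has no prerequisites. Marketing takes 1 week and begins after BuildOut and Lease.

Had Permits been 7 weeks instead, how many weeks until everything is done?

As given, the longest chain is Permits→BuildOut→Menu→Inspection = 5+6+4+12 = 27, so the finish is 27 weeks.
Permits lies on that path, so at 7 weeks the path becomes 29 weeks.
That remains the longest chain; total 29 weeks.

29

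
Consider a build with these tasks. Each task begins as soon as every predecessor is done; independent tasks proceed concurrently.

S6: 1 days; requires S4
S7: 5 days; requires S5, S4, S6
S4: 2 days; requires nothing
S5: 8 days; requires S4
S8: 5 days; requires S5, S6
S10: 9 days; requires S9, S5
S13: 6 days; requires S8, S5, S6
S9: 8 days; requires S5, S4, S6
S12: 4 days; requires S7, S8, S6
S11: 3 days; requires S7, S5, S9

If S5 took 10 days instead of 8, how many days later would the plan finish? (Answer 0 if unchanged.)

2

As given, the longest chain is S4→S5→S9→S10 = 2+8+8+9 = 27, so the finish is 27 days.
S5 lies on that path, so at 10 days the path becomes 29 days.
No other chain overtakes it, so the finish is 29 days.
Change in finish: 29 − 27 = +2 days.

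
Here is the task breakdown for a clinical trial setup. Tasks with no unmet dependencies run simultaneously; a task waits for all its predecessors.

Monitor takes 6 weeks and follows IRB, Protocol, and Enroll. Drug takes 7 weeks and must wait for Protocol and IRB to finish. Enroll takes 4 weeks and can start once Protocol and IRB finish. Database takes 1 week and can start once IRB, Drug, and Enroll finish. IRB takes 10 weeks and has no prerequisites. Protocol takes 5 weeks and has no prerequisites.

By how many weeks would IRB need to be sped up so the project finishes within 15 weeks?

5

Current finish: 20 weeks; target: 15.
IRB is on every critical path, so each week cut from IRB cuts the finish by one (this holds down to a finish of 15).
Need 20 − 15 = 5 weeks off IRB → IRB becomes 5 weeks, finish becomes 15.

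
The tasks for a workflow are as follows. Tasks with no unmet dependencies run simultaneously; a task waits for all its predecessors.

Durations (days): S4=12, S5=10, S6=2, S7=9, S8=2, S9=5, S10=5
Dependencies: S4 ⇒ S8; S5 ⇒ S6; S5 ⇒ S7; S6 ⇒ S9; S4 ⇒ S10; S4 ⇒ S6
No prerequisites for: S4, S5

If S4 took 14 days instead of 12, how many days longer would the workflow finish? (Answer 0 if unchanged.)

As given, the longest chain is S4→S6→S9 = 12+2+5 = 19, so the finish is 19 days.
Since S4 is critical, the +2 change carries straight to that chain (now 21 days).
The critical path is still S4→S6→S9; finish is now 21 days.
Change in finish: 21 − 19 = +2 days.

2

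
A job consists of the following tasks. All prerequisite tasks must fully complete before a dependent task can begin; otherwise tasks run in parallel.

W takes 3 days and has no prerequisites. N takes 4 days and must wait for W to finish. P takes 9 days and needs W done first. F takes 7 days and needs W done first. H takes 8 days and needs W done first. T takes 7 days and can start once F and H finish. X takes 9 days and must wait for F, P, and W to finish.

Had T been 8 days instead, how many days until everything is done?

As given, the longest chain is W→P→X = 3+9+9 = 21, so the finish is 21 days.
T is off the critical path — its longest chain is 18 days, giving 3 of slack.
The critical path is still W→P→X; finish is now 21 days.

21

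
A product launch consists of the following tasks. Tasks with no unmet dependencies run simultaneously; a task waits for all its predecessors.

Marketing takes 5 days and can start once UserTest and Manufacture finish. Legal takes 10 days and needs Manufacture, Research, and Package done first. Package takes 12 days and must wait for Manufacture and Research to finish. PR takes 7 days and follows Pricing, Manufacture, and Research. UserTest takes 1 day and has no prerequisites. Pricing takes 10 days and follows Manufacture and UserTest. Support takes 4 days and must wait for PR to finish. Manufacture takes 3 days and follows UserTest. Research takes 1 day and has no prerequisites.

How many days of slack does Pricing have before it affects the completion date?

UserTest→Manufacture→Package→Legal = 1+3+12+10 = 26 sets the makespan at 26 days.
The longest chain containing Pricing totals 25 days.
So Pricing can slip 15 − 14 = 1 day.

1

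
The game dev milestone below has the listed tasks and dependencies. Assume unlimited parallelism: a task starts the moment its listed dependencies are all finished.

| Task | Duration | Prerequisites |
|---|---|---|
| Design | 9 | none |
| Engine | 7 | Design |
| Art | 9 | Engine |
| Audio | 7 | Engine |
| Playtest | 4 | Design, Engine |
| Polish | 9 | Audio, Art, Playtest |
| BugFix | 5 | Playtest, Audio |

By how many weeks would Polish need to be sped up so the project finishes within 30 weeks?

Current finish: 34 weeks; target: 30.
Polish is on every critical path, so each week cut from Polish cuts the finish by one (this holds down to a finish of 28).
Need 34 − 30 = 4 weeks off Polish → Polish becomes 5 weeks, finish becomes 30.

4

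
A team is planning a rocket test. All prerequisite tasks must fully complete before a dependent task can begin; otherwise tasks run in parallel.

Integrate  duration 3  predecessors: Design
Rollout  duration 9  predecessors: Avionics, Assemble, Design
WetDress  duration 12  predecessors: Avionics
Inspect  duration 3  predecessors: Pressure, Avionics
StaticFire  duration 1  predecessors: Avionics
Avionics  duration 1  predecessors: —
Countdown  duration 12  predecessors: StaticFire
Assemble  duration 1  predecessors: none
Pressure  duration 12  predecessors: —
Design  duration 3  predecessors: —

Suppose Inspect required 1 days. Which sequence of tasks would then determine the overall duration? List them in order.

As given, the longest chain is Pressure→Inspect = 12+3 = 15, so the finish is 15 days.
Inspect is on the critical path; changing it to 1 makes that path 13 days.
The binding chain switches to Avionics→StaticFire→Countdown = 1+1+12 = 14; finish 14 days.

Avionics, StaticFire, Countdown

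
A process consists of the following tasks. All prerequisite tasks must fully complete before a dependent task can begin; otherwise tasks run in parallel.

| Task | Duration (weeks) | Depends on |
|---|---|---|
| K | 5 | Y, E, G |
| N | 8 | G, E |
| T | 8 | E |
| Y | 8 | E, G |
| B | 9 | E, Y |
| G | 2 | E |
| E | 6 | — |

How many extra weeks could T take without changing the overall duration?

E→G→Y→B = 6+2+8+9 = 25 sets the makespan at 25 weeks.
The longest chain containing T totals 14 weeks.
Slack of T = 17 − 6 = 11 weeks.

11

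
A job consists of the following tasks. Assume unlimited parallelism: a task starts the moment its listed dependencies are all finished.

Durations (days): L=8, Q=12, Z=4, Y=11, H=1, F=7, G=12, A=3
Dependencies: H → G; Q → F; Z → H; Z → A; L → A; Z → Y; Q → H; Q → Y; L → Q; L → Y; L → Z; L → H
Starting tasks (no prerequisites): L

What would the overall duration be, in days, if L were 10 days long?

35

Critical path before the change: L→Q→H→G = 8+12+1+12 = 33 giving 33 days.
Since L is critical, the +2 change carries straight to that chain (now 35 days).
The critical path is still L→Q→H→G; finish is now 35 days.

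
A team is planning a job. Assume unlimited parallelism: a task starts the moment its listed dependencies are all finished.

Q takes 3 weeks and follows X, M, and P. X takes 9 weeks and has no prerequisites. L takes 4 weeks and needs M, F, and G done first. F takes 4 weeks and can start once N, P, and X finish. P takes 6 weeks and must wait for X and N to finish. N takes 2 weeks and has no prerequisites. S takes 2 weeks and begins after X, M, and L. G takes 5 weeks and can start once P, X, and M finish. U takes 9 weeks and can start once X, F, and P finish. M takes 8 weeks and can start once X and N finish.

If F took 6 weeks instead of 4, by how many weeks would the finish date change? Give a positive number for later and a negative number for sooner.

2

Actual critical path: X→P→F→U = 9+6+4+9 = 28 ⇒ 28 weeks.
F is on the critical path; changing it to 6 makes that path 30 weeks.
No other chain overtakes it, so the finish is 30 weeks.
Change in finish: 30 − 28 = +2 weeks.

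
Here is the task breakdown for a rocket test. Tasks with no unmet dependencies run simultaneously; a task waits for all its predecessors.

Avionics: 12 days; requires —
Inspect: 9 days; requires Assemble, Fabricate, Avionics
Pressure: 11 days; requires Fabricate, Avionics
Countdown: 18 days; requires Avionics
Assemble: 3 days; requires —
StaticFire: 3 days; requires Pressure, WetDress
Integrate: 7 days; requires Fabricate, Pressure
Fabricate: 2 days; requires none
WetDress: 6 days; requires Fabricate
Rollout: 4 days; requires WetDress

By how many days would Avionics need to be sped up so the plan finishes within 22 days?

Current finish: 30 days; target: 22.
Avionics is on every critical path, so each day cut from Avionics cuts the finish by one (this holds down to a finish of 20).
Need 30 − 22 = 8 days off Avionics → Avionics becomes 4 days, finish becomes 22.

8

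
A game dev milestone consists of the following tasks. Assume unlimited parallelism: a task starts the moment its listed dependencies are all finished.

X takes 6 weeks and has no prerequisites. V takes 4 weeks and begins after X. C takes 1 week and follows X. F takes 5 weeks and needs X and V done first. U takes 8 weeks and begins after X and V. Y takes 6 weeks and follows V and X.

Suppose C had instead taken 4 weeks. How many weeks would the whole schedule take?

Critical path before the change: X→V→U = 6+4+8 = 18 giving 18 weeks.
C has 11 weeks of float (longest path through it is 7).
The critical path is still X→V→U; finish is now 18 weeks.

18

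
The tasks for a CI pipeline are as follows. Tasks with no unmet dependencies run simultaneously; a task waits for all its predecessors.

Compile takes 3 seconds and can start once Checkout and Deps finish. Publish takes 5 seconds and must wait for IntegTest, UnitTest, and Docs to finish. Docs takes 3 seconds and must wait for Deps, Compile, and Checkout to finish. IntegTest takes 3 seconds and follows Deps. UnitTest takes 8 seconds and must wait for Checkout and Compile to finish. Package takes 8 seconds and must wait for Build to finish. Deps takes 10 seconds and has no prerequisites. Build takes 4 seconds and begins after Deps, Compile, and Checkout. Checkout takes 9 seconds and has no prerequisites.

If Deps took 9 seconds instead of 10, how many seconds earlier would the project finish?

Baseline: Deps→Compile→UnitTest→Publish = 10+3+8+5 = 26 → 26 seconds.
Deps is on the critical path; changing it to 9 makes that path 25 seconds.
Now Checkout→Compile→UnitTest→Publish = 9+3+8+5 = 25 is longest, so the finish becomes 25 seconds.
Change in finish: 25 − 26 = -1 seconds.

1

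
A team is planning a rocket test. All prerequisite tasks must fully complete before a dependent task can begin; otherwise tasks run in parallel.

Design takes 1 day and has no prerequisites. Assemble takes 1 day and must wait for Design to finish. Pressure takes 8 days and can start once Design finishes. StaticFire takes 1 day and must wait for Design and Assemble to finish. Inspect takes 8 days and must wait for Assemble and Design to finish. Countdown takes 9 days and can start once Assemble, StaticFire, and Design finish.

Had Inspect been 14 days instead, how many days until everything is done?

16

Actual critical path: Design→Assemble→StaticFire→Countdown = 1+1+1+9 = 12 ⇒ 12 days.
The longest path through Inspect is only 10 days, so Inspect has float 2.
New critical path: Design→Assemble→Inspect = 1+1+14 = 16 ⇒ 16 days.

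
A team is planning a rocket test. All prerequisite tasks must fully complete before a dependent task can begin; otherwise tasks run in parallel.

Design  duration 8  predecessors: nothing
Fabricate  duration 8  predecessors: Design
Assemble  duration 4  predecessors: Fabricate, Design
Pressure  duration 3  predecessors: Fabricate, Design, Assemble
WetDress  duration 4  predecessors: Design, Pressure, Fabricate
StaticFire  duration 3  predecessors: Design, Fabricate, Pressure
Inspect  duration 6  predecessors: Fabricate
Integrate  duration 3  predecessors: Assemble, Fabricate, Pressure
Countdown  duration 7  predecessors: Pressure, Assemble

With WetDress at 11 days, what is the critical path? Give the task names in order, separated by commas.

As given, the longest chain is Design→Fabricate→Assemble→Pressure→Countdown = 8+8+4+3+7 = 30, so the finish is 30 days.
WetDress has 3 days of float (longest path through it is 27).
The binding chain switches to Design→Fabricate→Assemble→Pressure→WetDress = 8+8+4+3+11 = 34; finish 34 days.

Design, Fabricate, Assemble, Pressure, WetDress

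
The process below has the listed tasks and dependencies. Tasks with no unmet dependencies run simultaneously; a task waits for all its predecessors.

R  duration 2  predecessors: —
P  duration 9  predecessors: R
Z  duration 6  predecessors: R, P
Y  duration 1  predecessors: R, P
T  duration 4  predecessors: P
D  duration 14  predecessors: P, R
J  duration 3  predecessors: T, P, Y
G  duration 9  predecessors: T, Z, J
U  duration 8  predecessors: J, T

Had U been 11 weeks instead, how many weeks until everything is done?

Critical path before the change: R→P→T→J→G = 2+9+4+3+9 = 27 giving 27 weeks.
U has 1 week of float (longest path through it is 26).
The binding chain switches to R→P→T→J→U = 2+9+4+3+11 = 29; finish 29 weeks.

29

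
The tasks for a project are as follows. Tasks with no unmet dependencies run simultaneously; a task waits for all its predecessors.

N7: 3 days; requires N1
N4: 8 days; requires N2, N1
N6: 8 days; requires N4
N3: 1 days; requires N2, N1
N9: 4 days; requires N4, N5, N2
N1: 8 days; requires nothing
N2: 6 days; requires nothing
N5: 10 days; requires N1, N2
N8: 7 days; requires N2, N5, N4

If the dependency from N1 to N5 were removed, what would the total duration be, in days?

24

Original critical path: N1→N5→N8 = 8+10+7 = 25 ⇒ 25 days.
Without N1→N5, N5's earliest start moves from 8 to 6.
New critical path: N1→N4→N6 = 8+8+8 = 24 ⇒ 24 days.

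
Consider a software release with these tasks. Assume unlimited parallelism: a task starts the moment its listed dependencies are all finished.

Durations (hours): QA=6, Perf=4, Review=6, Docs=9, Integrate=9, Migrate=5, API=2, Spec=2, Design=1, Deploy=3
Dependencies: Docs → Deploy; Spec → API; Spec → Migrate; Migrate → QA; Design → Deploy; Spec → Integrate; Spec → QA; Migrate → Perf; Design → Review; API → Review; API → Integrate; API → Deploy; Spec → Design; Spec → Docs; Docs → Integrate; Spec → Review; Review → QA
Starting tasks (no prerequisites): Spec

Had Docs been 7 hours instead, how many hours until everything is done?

Baseline: Spec→Docs→Integrate = 2+9+9 = 20 → 20 hours.
Since Docs is critical, the -2 change carries straight to that chain (now 18 hours).
The critical path is still Spec→Docs→Integrate; finish is now 18 hours.

18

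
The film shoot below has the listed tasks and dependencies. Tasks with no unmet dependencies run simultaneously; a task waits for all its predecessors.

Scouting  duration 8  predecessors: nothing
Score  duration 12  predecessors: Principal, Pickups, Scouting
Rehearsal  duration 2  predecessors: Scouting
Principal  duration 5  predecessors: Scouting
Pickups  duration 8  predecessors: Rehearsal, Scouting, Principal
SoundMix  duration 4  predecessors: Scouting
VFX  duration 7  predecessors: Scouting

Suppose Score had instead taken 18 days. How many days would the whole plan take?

The binding path is Scouting→Principal→Pickups→Score = 8+5+8+12 = 33; finish at 33 days.
Since Score is critical, the +6 change carries straight to that chain (now 39 days).
No other chain overtakes it, so the finish is 39 days.

39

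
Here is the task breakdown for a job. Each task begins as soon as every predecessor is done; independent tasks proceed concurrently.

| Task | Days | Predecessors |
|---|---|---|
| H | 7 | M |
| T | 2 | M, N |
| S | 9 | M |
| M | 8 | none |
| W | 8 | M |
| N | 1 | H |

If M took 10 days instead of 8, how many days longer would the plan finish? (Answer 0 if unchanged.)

2

Actual critical path: M→H→N→T = 8+7+1+2 = 18 ⇒ 18 days.
M lies on that path, so at 10 days the path becomes 20 days.
No other chain overtakes it, so the finish is 20 days.
Change in finish: 20 − 18 = +2 days.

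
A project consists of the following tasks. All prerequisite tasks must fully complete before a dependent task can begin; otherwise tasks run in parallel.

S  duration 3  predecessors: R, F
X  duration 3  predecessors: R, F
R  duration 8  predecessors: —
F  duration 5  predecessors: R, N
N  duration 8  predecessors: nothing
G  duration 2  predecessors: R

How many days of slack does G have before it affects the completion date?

6

The longest chain is R→F→S = 8+5+3 = 16; overall finish 16 days.
Longest path through G: 10 days (earliest finish 10, latest finish 16).
Float = 16 − 10 = 6.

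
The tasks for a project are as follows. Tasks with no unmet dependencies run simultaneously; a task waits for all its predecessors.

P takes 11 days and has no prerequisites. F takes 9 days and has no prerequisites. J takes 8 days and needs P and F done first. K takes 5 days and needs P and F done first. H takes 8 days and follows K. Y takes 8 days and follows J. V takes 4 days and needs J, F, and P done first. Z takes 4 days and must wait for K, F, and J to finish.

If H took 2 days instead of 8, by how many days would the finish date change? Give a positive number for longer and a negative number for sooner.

0

Actual critical path: P→J→Y = 11+8+8 = 27 ⇒ 27 days.
The longest path through H is only 24 days, so H has float 3.
No other chain overtakes it, so the finish is 27 days.
Change in finish: 27 − 27 = +0 days.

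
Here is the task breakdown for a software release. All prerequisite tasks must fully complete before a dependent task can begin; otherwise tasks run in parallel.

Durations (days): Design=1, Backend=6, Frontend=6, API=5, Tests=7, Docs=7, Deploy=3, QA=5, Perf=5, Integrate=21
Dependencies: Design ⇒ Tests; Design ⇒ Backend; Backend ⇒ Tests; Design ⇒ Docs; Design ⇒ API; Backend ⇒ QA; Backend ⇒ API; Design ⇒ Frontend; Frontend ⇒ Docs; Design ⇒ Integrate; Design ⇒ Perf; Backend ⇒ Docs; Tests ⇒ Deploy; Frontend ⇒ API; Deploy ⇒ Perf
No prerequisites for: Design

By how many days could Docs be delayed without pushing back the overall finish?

Critical path: Design→Backend→Tests→Deploy→Perf = 1+6+7+3+5 = 22, so the finish is 22 days.
Docs finishes as early as 14 and must finish by 22.
So Docs can slip 22 − 14 = 8 days.

8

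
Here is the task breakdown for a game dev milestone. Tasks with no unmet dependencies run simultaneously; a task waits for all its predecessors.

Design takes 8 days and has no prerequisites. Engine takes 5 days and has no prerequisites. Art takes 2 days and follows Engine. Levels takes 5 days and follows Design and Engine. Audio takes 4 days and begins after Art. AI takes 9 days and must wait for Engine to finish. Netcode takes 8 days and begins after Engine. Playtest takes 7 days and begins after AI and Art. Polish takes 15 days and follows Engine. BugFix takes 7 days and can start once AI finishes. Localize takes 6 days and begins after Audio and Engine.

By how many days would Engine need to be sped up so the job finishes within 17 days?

4

Current finish: 21 days; target: 17.
Engine is on every critical path, so each day cut from Engine cuts the finish by one (this holds down to a finish of 17).
Need 21 − 17 = 4 days off Engine → Engine becomes 1 day, finish becomes 17.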